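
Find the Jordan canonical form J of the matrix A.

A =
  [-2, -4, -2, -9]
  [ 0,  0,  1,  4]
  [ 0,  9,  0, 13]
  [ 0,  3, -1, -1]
J_3(-2) ⊕ J_1(3)

The characteristic polynomial is
  det(x·I − A) = x^4 + 3*x^3 - 6*x^2 - 28*x - 24 = (x - 3)*(x + 2)^3

Eigenvalues and multiplicities (the geometric multiplicity of λ is n − rank(A − λI), which equals the number of Jordan blocks for λ):
  λ = -2: algebraic multiplicity = 3, geometric multiplicity = 1
  λ = 3: algebraic multiplicity = 1, geometric multiplicity = 1

Determining the block sizes for each eigenvalue:
  λ = -2: one block (gm = 1), so the single block has size am = 3 → block sizes [3]
  λ = 3: one block (gm = 1), so the single block has size am = 1 → block sizes [1]

Assembling the blocks gives a Jordan form
J =
  [-2,  1,  0, 0]
  [ 0, -2,  1, 0]
  [ 0,  0, -2, 0]
  [ 0,  0,  0, 3]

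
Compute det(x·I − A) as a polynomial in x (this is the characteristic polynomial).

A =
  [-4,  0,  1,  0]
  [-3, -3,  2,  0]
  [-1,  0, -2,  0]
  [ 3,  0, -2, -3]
x^4 + 12*x^3 + 54*x^2 + 108*x + 81

Expanding det(x·I − A) (e.g. by cofactor expansion or by noting that A is similar to its Jordan form J, which has the same characteristic polynomial as A) gives
  χ_A(x) = x^4 + 12*x^3 + 54*x^2 + 108*x + 81
which factors as (x + 3)^4. The eigenvalues (with algebraic multiplicities) are λ = -3 with multiplicity 4.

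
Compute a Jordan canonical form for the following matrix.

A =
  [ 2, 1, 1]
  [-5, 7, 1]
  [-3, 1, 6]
J_3(5)

The characteristic polynomial is
  det(x·I − A) = x^3 - 15*x^2 + 75*x - 125 = (x - 5)^3

Eigenvalues and multiplicities (the geometric multiplicity of λ is n − rank(A − λI), which equals the number of Jordan blocks for λ):
  λ = 5: algebraic multiplicity = 3, geometric multiplicity = 1

Determining the block sizes for each eigenvalue:
  λ = 5: one block (gm = 1), so the single block has size am = 3 → block sizes [3]

Assembling the blocks gives a Jordan form
J =
  [5, 1, 0]
  [0, 5, 1]
  [0, 0, 5]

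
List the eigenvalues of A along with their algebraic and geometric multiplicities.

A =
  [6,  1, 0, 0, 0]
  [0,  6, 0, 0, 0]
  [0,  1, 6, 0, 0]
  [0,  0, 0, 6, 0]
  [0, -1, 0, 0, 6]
λ = 6: alg = 5, geom = 4

Step 1 — factor the characteristic polynomial to read off the algebraic multiplicities:
  χ_A(x) = (x - 6)^5

Step 2 — compute geometric multiplicities via the rank-nullity identity g(λ) = n − rank(A − λI):
  rank(A − (6)·I) = 1, so dim ker(A − (6)·I) = n − 1 = 4

Summary:
  λ = 6: algebraic multiplicity = 5, geometric multiplicity = 4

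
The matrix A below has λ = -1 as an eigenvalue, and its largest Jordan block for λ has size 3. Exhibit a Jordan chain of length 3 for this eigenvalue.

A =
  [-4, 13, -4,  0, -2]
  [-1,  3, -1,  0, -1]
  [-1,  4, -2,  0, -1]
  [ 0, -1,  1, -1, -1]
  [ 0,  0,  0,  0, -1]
A Jordan chain for λ = -1 of length 3:
v_1 = (-3, -1, -1, 0, 0)ᵀ
v_2 = (13, 4, 4, -1, 0)ᵀ
v_3 = (0, 1, 0, 0, 0)ᵀ

Let N = A − (-1)·I. We want v_3 with N^3 v_3 = 0 but N^2 v_3 ≠ 0; then v_{j-1} := N · v_j for j = 3, …, 2.

Pick v_3 = (0, 1, 0, 0, 0)ᵀ.
Then v_2 = N · v_3 = (13, 4, 4, -1, 0)ᵀ.
Then v_1 = N · v_2 = (-3, -1, -1, 0, 0)ᵀ.

Sanity check: (A − (-1)·I) v_1 = (0, 0, 0, 0, 0)ᵀ = 0. ✓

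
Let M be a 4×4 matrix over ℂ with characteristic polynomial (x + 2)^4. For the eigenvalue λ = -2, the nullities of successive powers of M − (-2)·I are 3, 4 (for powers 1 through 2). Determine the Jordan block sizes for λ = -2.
Block sizes for λ = -2: [2, 1, 1]

From the dimensions of kernels of powers, the number of Jordan blocks of size at least j is d_j − d_{j−1} where d_j = dim ker(N^j) (with d_0 = 0). Computing the differences gives [3, 1].
The number of blocks of size exactly k is (#blocks of size ≥ k) − (#blocks of size ≥ k + 1), so the partition is: 2 block(s) of size 1, 1 block(s) of size 2.
In nonincreasing order the block sizes are [2, 1, 1].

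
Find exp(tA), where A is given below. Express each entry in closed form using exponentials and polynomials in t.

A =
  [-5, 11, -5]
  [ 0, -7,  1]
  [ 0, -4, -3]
e^{tA} =
  [exp(-5*t), -t^2*exp(-5*t) + 11*t*exp(-5*t), t^2*exp(-5*t)/2 - 5*t*exp(-5*t)]
  [0, -2*t*exp(-5*t) + exp(-5*t), t*exp(-5*t)]
  [0, -4*t*exp(-5*t), 2*t*exp(-5*t) + exp(-5*t)]

Strategy: write A = P · J · P⁻¹ where J is a Jordan canonical form, so e^{tA} = P · e^{tJ} · P⁻¹, and e^{tJ} can be computed block-by-block.

A has Jordan form
J =
  [-5,  1,  0]
  [ 0, -5,  1]
  [ 0,  0, -5]
(up to reordering of blocks).

Per-block formulas:
  For a 3×3 Jordan block J_3(-5): exp(t · J_3(-5)) = e^(-5t)·(I + t·N + (t^2/2)·N^2), where N is the 3×3 nilpotent shift.

After assembling e^{tJ} and conjugating by P, we get:

e^{tA} =
  [exp(-5*t), -t^2*exp(-5*t) + 11*t*exp(-5*t), t^2*exp(-5*t)/2 - 5*t*exp(-5*t)]
  [0, -2*t*exp(-5*t) + exp(-5*t), t*exp(-5*t)]
  [0, -4*t*exp(-5*t), 2*t*exp(-5*t) + exp(-5*t)]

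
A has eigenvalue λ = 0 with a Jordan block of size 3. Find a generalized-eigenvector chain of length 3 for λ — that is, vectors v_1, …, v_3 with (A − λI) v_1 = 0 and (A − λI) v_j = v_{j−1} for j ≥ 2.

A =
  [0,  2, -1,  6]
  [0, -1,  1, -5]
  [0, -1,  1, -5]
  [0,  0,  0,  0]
A Jordan chain for λ = 0 of length 3:
v_1 = (-1, 0, 0, 0)ᵀ
v_2 = (2, -1, -1, 0)ᵀ
v_3 = (0, 1, 0, 0)ᵀ

Let N = A − (0)·I. We want v_3 with N^3 v_3 = 0 but N^2 v_3 ≠ 0; then v_{j-1} := N · v_j for j = 3, …, 2.

Pick v_3 = (0, 1, 0, 0)ᵀ.
Then v_2 = N · v_3 = (2, -1, -1, 0)ᵀ.
Then v_1 = N · v_2 = (-1, 0, 0, 0)ᵀ.

Sanity check: (A − (0)·I) v_1 = (0, 0, 0, 0)ᵀ = 0. ✓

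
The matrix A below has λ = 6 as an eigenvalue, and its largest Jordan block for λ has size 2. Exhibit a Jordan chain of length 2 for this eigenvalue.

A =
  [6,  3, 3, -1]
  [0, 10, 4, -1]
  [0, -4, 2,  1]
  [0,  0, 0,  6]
A Jordan chain for λ = 6 of length 2:
v_1 = (3, 4, -4, 0)ᵀ
v_2 = (0, 1, 0, 0)ᵀ

Let N = A − (6)·I. We want v_2 with N^2 v_2 = 0 but N^1 v_2 ≠ 0; then v_{j-1} := N · v_j for j = 2, …, 2.

Pick v_2 = (0, 1, 0, 0)ᵀ.
Then v_1 = N · v_2 = (3, 4, -4, 0)ᵀ.

Sanity check: (A − (6)·I) v_1 = (0, 0, 0, 0)ᵀ = 0. ✓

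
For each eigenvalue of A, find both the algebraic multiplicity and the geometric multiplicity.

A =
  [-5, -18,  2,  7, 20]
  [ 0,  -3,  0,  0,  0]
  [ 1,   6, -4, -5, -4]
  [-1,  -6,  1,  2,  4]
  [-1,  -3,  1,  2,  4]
λ = -3: alg = 2, geom = 2; λ = 0: alg = 3, geom = 2

Step 1 — factor the characteristic polynomial to read off the algebraic multiplicities:
  χ_A(x) = x^3*(x + 3)^2

Step 2 — compute geometric multiplicities via the rank-nullity identity g(λ) = n − rank(A − λI):
  rank(A − (-3)·I) = 3, so dim ker(A − (-3)·I) = n − 3 = 2
  rank(A − (0)·I) = 3, so dim ker(A − (0)·I) = n − 3 = 2

Summary:
  λ = -3: algebraic multiplicity = 2, geometric multiplicity = 2
  λ = 0: algebraic multiplicity = 3, geometric multiplicity = 2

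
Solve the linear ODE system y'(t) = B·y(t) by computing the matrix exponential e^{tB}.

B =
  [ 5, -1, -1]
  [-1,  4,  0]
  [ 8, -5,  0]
e^{tB} =
  [-3*t^2*exp(3*t)/2 + 2*t*exp(3*t) + exp(3*t), t^2*exp(3*t) - t*exp(3*t), t^2*exp(3*t)/2 - t*exp(3*t)]
  [-3*t^2*exp(3*t)/2 - t*exp(3*t), t^2*exp(3*t) + t*exp(3*t) + exp(3*t), t^2*exp(3*t)/2]
  [-3*t^2*exp(3*t)/2 + 8*t*exp(3*t), t^2*exp(3*t) - 5*t*exp(3*t), t^2*exp(3*t)/2 - 3*t*exp(3*t) + exp(3*t)]

Strategy: write B = P · J · P⁻¹ where J is a Jordan canonical form, so e^{tB} = P · e^{tJ} · P⁻¹, and e^{tJ} can be computed block-by-block.

B has Jordan form
J =
  [3, 1, 0]
  [0, 3, 1]
  [0, 0, 3]
(up to reordering of blocks).

Per-block formulas:
  For a 3×3 Jordan block J_3(3): exp(t · J_3(3)) = e^(3t)·(I + t·N + (t^2/2)·N^2), where N is the 3×3 nilpotent shift.

After assembling e^{tJ} and conjugating by P, we get:

e^{tB} =
  [-3*t^2*exp(3*t)/2 + 2*t*exp(3*t) + exp(3*t), t^2*exp(3*t) - t*exp(3*t), t^2*exp(3*t)/2 - t*exp(3*t)]
  [-3*t^2*exp(3*t)/2 - t*exp(3*t), t^2*exp(3*t) + t*exp(3*t) + exp(3*t), t^2*exp(3*t)/2]
  [-3*t^2*exp(3*t)/2 + 8*t*exp(3*t), t^2*exp(3*t) - 5*t*exp(3*t), t^2*exp(3*t)/2 - 3*t*exp(3*t) + exp(3*t)]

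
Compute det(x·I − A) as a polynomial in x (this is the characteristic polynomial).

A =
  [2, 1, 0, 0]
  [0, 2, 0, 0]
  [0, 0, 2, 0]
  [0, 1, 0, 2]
x^4 - 8*x^3 + 24*x^2 - 32*x + 16

Expanding det(x·I − A) (e.g. by cofactor expansion or by noting that A is similar to its Jordan form J, which has the same characteristic polynomial as A) gives
  χ_A(x) = x^4 - 8*x^3 + 24*x^2 - 32*x + 16
which factors as (x - 2)^4. The eigenvalues (with algebraic multiplicities) are λ = 2 with multiplicity 4.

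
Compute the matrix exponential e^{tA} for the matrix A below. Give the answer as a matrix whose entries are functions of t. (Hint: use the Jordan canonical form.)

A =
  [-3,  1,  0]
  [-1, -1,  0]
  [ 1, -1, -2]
e^{tA} =
  [-t*exp(-2*t) + exp(-2*t), t*exp(-2*t), 0]
  [-t*exp(-2*t), t*exp(-2*t) + exp(-2*t), 0]
  [t*exp(-2*t), -t*exp(-2*t), exp(-2*t)]

Strategy: write A = P · J · P⁻¹ where J is a Jordan canonical form, so e^{tA} = P · e^{tJ} · P⁻¹, and e^{tJ} can be computed block-by-block.

A has Jordan form
J =
  [-2,  1,  0]
  [ 0, -2,  0]
  [ 0,  0, -2]
(up to reordering of blocks).

Per-block formulas:
  For a 2×2 Jordan block J_2(-2): exp(t · J_2(-2)) = e^(-2t)·(I + t·N), where N is the 2×2 nilpotent shift.
  For a 1×1 block at λ = -2: exp(t · [-2]) = [e^(-2t)].

After assembling e^{tJ} and conjugating by P, we get:

e^{tA} =
  [-t*exp(-2*t) + exp(-2*t), t*exp(-2*t), 0]
  [-t*exp(-2*t), t*exp(-2*t) + exp(-2*t), 0]
  [t*exp(-2*t), -t*exp(-2*t), exp(-2*t)]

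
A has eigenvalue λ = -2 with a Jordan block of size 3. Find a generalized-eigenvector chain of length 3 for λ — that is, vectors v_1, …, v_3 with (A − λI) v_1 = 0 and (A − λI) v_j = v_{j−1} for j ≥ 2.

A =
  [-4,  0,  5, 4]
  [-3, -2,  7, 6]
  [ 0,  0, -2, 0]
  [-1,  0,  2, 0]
A Jordan chain for λ = -2 of length 3:
v_1 = (-2, -3, 0, -1)ᵀ
v_2 = (5, 7, 0, 2)ᵀ
v_3 = (0, 0, 1, 0)ᵀ

Let N = A − (-2)·I. We want v_3 with N^3 v_3 = 0 but N^2 v_3 ≠ 0; then v_{j-1} := N · v_j for j = 3, …, 2.

Pick v_3 = (0, 0, 1, 0)ᵀ.
Then v_2 = N · v_3 = (5, 7, 0, 2)ᵀ.
Then v_1 = N · v_2 = (-2, -3, 0, -1)ᵀ.

Sanity check: (A − (-2)·I) v_1 = (0, 0, 0, 0)ᵀ = 0. ✓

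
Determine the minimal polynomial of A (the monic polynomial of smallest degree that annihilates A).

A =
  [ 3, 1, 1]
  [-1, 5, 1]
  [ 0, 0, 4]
x^2 - 8*x + 16

The characteristic polynomial is χ_A(x) = (x - 4)^3, so the eigenvalues are known. The minimal polynomial is
  m_A(x) = Π_λ (x − λ)^{k_λ}
where k_λ is the size of the *largest* Jordan block for λ (equivalently, the smallest k with (A − λI)^k v = 0 for every generalised eigenvector v of λ).

  λ = 4: largest Jordan block has size 2, contributing (x − 4)^2

So m_A(x) = (x - 4)^2 = x^2 - 8*x + 16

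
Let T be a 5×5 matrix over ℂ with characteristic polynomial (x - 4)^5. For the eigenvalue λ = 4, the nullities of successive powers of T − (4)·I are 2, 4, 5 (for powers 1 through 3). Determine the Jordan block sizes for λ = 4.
Block sizes for λ = 4: [3, 2]

From the dimensions of kernels of powers, the number of Jordan blocks of size at least j is d_j − d_{j−1} where d_j = dim ker(N^j) (with d_0 = 0). Computing the differences gives [2, 2, 1].
The number of blocks of size exactly k is (#blocks of size ≥ k) − (#blocks of size ≥ k + 1), so the partition is: 1 block(s) of size 2, 1 block(s) of size 3.
In nonincreasing order the block sizes are [3, 2].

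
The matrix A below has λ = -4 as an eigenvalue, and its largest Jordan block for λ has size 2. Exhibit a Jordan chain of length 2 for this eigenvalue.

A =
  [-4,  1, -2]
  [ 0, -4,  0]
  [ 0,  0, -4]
A Jordan chain for λ = -4 of length 2:
v_1 = (1, 0, 0)ᵀ
v_2 = (0, 1, 0)ᵀ

Let N = A − (-4)·I. We want v_2 with N^2 v_2 = 0 but N^1 v_2 ≠ 0; then v_{j-1} := N · v_j for j = 2, …, 2.

Pick v_2 = (0, 1, 0)ᵀ.
Then v_1 = N · v_2 = (1, 0, 0)ᵀ.

Sanity check: (A − (-4)·I) v_1 = (0, 0, 0)ᵀ = 0. ✓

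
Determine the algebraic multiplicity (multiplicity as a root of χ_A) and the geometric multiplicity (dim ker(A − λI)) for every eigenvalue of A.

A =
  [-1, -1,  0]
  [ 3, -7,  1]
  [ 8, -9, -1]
λ = -3: alg = 3, geom = 1

Step 1 — factor the characteristic polynomial to read off the algebraic multiplicities:
  χ_A(x) = (x + 3)^3

Step 2 — compute geometric multiplicities via the rank-nullity identity g(λ) = n − rank(A − λI):
  rank(A − (-3)·I) = 2, so dim ker(A − (-3)·I) = n − 2 = 1

Summary:
  λ = -3: algebraic multiplicity = 3, geometric multiplicity = 1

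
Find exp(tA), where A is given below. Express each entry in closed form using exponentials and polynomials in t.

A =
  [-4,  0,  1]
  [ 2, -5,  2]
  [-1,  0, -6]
e^{tA} =
  [t*exp(-5*t) + exp(-5*t), 0, t*exp(-5*t)]
  [2*t*exp(-5*t), exp(-5*t), 2*t*exp(-5*t)]
  [-t*exp(-5*t), 0, -t*exp(-5*t) + exp(-5*t)]

Strategy: write A = P · J · P⁻¹ where J is a Jordan canonical form, so e^{tA} = P · e^{tJ} · P⁻¹, and e^{tJ} can be computed block-by-block.

A has Jordan form
J =
  [-5,  1,  0]
  [ 0, -5,  0]
  [ 0,  0, -5]
(up to reordering of blocks).

Per-block formulas:
  For a 2×2 Jordan block J_2(-5): exp(t · J_2(-5)) = e^(-5t)·(I + t·N), where N is the 2×2 nilpotent shift.
  For a 1×1 block at λ = -5: exp(t · [-5]) = [e^(-5t)].

After assembling e^{tJ} and conjugating by P, we get:

e^{tA} =
  [t*exp(-5*t) + exp(-5*t), 0, t*exp(-5*t)]
  [2*t*exp(-5*t), exp(-5*t), 2*t*exp(-5*t)]
  [-t*exp(-5*t), 0, -t*exp(-5*t) + exp(-5*t)]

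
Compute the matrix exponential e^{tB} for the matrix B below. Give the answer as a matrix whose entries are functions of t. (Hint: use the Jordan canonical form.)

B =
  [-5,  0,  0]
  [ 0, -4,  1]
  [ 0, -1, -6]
e^{tB} =
  [exp(-5*t), 0, 0]
  [0, t*exp(-5*t) + exp(-5*t), t*exp(-5*t)]
  [0, -t*exp(-5*t), -t*exp(-5*t) + exp(-5*t)]

Strategy: write B = P · J · P⁻¹ where J is a Jordan canonical form, so e^{tB} = P · e^{tJ} · P⁻¹, and e^{tJ} can be computed block-by-block.

B has Jordan form
J =
  [-5,  1,  0]
  [ 0, -5,  0]
  [ 0,  0, -5]
(up to reordering of blocks).

Per-block formulas:
  For a 2×2 Jordan block J_2(-5): exp(t · J_2(-5)) = e^(-5t)·(I + t·N), where N is the 2×2 nilpotent shift.
  For a 1×1 block at λ = -5: exp(t · [-5]) = [e^(-5t)].

After assembling e^{tJ} and conjugating by P, we get:

e^{tB} =
  [exp(-5*t), 0, 0]
  [0, t*exp(-5*t) + exp(-5*t), t*exp(-5*t)]
  [0, -t*exp(-5*t), -t*exp(-5*t) + exp(-5*t)]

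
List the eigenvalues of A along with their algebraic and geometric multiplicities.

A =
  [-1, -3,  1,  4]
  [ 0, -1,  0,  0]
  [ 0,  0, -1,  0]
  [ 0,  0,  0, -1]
λ = -1: alg = 4, geom = 3

Step 1 — factor the characteristic polynomial to read off the algebraic multiplicities:
  χ_A(x) = (x + 1)^4

Step 2 — compute geometric multiplicities via the rank-nullity identity g(λ) = n − rank(A − λI):
  rank(A − (-1)·I) = 1, so dim ker(A − (-1)·I) = n − 1 = 3

Summary:
  λ = -1: algebraic multiplicity = 4, geometric multiplicity = 3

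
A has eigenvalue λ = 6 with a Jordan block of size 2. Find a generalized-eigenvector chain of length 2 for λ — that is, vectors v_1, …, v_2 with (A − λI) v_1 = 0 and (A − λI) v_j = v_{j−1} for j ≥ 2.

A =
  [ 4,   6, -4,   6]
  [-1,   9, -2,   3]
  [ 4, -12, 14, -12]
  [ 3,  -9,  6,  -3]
A Jordan chain for λ = 6 of length 2:
v_1 = (-2, -1, 4, 3)ᵀ
v_2 = (1, 0, 0, 0)ᵀ

Let N = A − (6)·I. We want v_2 with N^2 v_2 = 0 but N^1 v_2 ≠ 0; then v_{j-1} := N · v_j for j = 2, …, 2.

Pick v_2 = (1, 0, 0, 0)ᵀ.
Then v_1 = N · v_2 = (-2, -1, 4, 3)ᵀ.

Sanity check: (A − (6)·I) v_1 = (0, 0, 0, 0)ᵀ = 0. ✓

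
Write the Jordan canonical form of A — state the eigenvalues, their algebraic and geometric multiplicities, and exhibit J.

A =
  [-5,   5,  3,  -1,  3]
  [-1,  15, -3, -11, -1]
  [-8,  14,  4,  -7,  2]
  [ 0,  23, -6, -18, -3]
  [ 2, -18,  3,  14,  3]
J_2(-2) ⊕ J_3(1)

The characteristic polynomial is
  det(x·I − A) = x^5 + x^4 - 5*x^3 - x^2 + 8*x - 4 = (x - 1)^3*(x + 2)^2

Eigenvalues and multiplicities (the geometric multiplicity of λ is n − rank(A − λI), which equals the number of Jordan blocks for λ):
  λ = -2: algebraic multiplicity = 2, geometric multiplicity = 1
  λ = 1: algebraic multiplicity = 3, geometric multiplicity = 1

Determining the block sizes for each eigenvalue:
  λ = -2: one block (gm = 1), so the single block has size am = 2 → block sizes [2]
  λ = 1: one block (gm = 1), so the single block has size am = 3 → block sizes [3]

Assembling the blocks gives a Jordan form
J =
  [-2,  1, 0, 0, 0]
  [ 0, -2, 0, 0, 0]
  [ 0,  0, 1, 1, 0]
  [ 0,  0, 0, 1, 1]
  [ 0,  0, 0, 0, 1]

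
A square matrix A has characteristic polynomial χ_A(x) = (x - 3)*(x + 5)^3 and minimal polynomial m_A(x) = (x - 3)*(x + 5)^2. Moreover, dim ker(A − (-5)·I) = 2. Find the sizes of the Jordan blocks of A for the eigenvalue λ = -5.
Block sizes for λ = -5: [2, 1]

Step 1 — from the characteristic polynomial, algebraic multiplicity of λ = -5 is 3. From dim ker(A − (-5)·I) = 2, there are exactly 2 Jordan blocks for λ = -5.
Step 2 — from the minimal polynomial, the factor (x + 5)^2 tells us the largest block for λ = -5 has size 2.
Step 3 — with total size 3, 2 blocks, and largest block 2, the block sizes (in nonincreasing order) are [2, 1].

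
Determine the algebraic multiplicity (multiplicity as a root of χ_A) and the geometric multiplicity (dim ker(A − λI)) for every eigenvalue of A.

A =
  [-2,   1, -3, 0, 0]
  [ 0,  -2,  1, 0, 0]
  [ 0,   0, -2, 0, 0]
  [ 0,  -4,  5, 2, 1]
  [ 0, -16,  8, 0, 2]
λ = -2: alg = 3, geom = 1; λ = 2: alg = 2, geom = 1

Step 1 — factor the characteristic polynomial to read off the algebraic multiplicities:
  χ_A(x) = (x - 2)^2*(x + 2)^3

Step 2 — compute geometric multiplicities via the rank-nullity identity g(λ) = n − rank(A − λI):
  rank(A − (-2)·I) = 4, so dim ker(A − (-2)·I) = n − 4 = 1
  rank(A − (2)·I) = 4, so dim ker(A − (2)·I) = n − 4 = 1

Summary:
  λ = -2: algebraic multiplicity = 3, geometric multiplicity = 1
  λ = 2: algebraic multiplicity = 2, geometric multiplicity = 1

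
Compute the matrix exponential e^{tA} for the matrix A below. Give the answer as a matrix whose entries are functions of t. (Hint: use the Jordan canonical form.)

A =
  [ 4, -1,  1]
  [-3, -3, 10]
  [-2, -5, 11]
e^{tA} =
  [t^2*exp(4*t)/2 + exp(4*t), t^2*exp(4*t) - t*exp(4*t), -3*t^2*exp(4*t)/2 + t*exp(4*t)]
  [t^2*exp(4*t)/2 - 3*t*exp(4*t), t^2*exp(4*t) - 7*t*exp(4*t) + exp(4*t), -3*t^2*exp(4*t)/2 + 10*t*exp(4*t)]
  [t^2*exp(4*t)/2 - 2*t*exp(4*t), t^2*exp(4*t) - 5*t*exp(4*t), -3*t^2*exp(4*t)/2 + 7*t*exp(4*t) + exp(4*t)]

Strategy: write A = P · J · P⁻¹ where J is a Jordan canonical form, so e^{tA} = P · e^{tJ} · P⁻¹, and e^{tJ} can be computed block-by-block.

A has Jordan form
J =
  [4, 1, 0]
  [0, 4, 1]
  [0, 0, 4]
(up to reordering of blocks).

Per-block formulas:
  For a 3×3 Jordan block J_3(4): exp(t · J_3(4)) = e^(4t)·(I + t·N + (t^2/2)·N^2), where N is the 3×3 nilpotent shift.

After assembling e^{tJ} and conjugating by P, we get:

e^{tA} =
  [t^2*exp(4*t)/2 + exp(4*t), t^2*exp(4*t) - t*exp(4*t), -3*t^2*exp(4*t)/2 + t*exp(4*t)]
  [t^2*exp(4*t)/2 - 3*t*exp(4*t), t^2*exp(4*t) - 7*t*exp(4*t) + exp(4*t), -3*t^2*exp(4*t)/2 + 10*t*exp(4*t)]
  [t^2*exp(4*t)/2 - 2*t*exp(4*t), t^2*exp(4*t) - 5*t*exp(4*t), -3*t^2*exp(4*t)/2 + 7*t*exp(4*t) + exp(4*t)]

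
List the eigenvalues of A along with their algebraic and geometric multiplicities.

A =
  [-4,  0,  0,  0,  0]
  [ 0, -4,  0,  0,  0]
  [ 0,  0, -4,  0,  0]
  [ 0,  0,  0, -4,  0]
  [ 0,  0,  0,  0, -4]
λ = -4: alg = 5, geom = 5

Step 1 — factor the characteristic polynomial to read off the algebraic multiplicities:
  χ_A(x) = (x + 4)^5

Step 2 — compute geometric multiplicities via the rank-nullity identity g(λ) = n − rank(A − λI):
  rank(A − (-4)·I) = 0, so dim ker(A − (-4)·I) = n − 0 = 5

Summary:
  λ = -4: algebraic multiplicity = 5, geometric multiplicity = 5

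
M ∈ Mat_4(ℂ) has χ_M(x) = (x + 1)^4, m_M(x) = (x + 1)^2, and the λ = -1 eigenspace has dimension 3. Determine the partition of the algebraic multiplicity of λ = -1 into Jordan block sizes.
Block sizes for λ = -1: [2, 1, 1]

Step 1 — from the characteristic polynomial, algebraic multiplicity of λ = -1 is 4. From dim ker(M − (-1)·I) = 3, there are exactly 3 Jordan blocks for λ = -1.
Step 2 — from the minimal polynomial, the factor (x + 1)^2 tells us the largest block for λ = -1 has size 2.
Step 3 — with total size 4, 3 blocks, and largest block 2, the block sizes (in nonincreasing order) are [2, 1, 1].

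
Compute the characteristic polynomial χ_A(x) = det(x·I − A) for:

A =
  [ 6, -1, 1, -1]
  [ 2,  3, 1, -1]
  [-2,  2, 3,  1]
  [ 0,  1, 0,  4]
x^4 - 16*x^3 + 96*x^2 - 256*x + 256

Expanding det(x·I − A) (e.g. by cofactor expansion or by noting that A is similar to its Jordan form J, which has the same characteristic polynomial as A) gives
  χ_A(x) = x^4 - 16*x^3 + 96*x^2 - 256*x + 256
which factors as (x - 4)^4. The eigenvalues (with algebraic multiplicities) are λ = 4 with multiplicity 4.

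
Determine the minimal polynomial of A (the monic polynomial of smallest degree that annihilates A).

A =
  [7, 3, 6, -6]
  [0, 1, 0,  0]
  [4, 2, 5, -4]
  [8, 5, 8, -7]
x^3 - 5*x^2 + 7*x - 3

The characteristic polynomial is χ_A(x) = (x - 3)*(x - 1)^3, so the eigenvalues are known. The minimal polynomial is
  m_A(x) = Π_λ (x − λ)^{k_λ}
where k_λ is the size of the *largest* Jordan block for λ (equivalently, the smallest k with (A − λI)^k v = 0 for every generalised eigenvector v of λ).

  λ = 1: largest Jordan block has size 2, contributing (x − 1)^2
  λ = 3: largest Jordan block has size 1, contributing (x − 3)

So m_A(x) = (x - 3)*(x - 1)^2 = x^3 - 5*x^2 + 7*x - 3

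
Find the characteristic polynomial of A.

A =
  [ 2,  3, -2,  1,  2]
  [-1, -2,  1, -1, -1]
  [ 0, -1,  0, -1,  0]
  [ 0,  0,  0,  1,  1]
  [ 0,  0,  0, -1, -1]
x^5

Expanding det(x·I − A) (e.g. by cofactor expansion or by noting that A is similar to its Jordan form J, which has the same characteristic polynomial as A) gives
  χ_A(x) = x^5
which factors as x^5. The eigenvalues (with algebraic multiplicities) are λ = 0 with multiplicity 5.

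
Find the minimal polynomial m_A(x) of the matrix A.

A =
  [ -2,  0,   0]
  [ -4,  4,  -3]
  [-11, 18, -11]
x^3 + 9*x^2 + 24*x + 20

The characteristic polynomial is χ_A(x) = (x + 2)^2*(x + 5), so the eigenvalues are known. The minimal polynomial is
  m_A(x) = Π_λ (x − λ)^{k_λ}
where k_λ is the size of the *largest* Jordan block for λ (equivalently, the smallest k with (A − λI)^k v = 0 for every generalised eigenvector v of λ).

  λ = -5: largest Jordan block has size 1, contributing (x + 5)
  λ = -2: largest Jordan block has size 2, contributing (x + 2)^2

So m_A(x) = (x + 2)^2*(x + 5) = x^3 + 9*x^2 + 24*x + 20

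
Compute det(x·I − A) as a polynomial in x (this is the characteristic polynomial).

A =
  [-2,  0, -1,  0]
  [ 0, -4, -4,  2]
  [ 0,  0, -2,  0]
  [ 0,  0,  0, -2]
x^4 + 10*x^3 + 36*x^2 + 56*x + 32

Expanding det(x·I − A) (e.g. by cofactor expansion or by noting that A is similar to its Jordan form J, which has the same characteristic polynomial as A) gives
  χ_A(x) = x^4 + 10*x^3 + 36*x^2 + 56*x + 32
which factors as (x + 2)^3*(x + 4). The eigenvalues (with algebraic multiplicities) are λ = -4 with multiplicity 1, λ = -2 with multiplicity 3.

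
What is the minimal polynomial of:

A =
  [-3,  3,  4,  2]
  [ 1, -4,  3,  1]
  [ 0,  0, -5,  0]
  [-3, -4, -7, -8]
x^3 + 15*x^2 + 75*x + 125

The characteristic polynomial is χ_A(x) = (x + 5)^4, so the eigenvalues are known. The minimal polynomial is
  m_A(x) = Π_λ (x − λ)^{k_λ}
where k_λ is the size of the *largest* Jordan block for λ (equivalently, the smallest k with (A − λI)^k v = 0 for every generalised eigenvector v of λ).

  λ = -5: largest Jordan block has size 3, contributing (x + 5)^3

So m_A(x) = (x + 5)^3 = x^3 + 15*x^2 + 75*x + 125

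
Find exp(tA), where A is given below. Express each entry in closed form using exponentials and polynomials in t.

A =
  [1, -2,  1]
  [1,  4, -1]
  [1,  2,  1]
e^{tA} =
  [-t*exp(2*t) + exp(2*t), -2*t*exp(2*t), t*exp(2*t)]
  [t*exp(2*t), 2*t*exp(2*t) + exp(2*t), -t*exp(2*t)]
  [t*exp(2*t), 2*t*exp(2*t), -t*exp(2*t) + exp(2*t)]

Strategy: write A = P · J · P⁻¹ where J is a Jordan canonical form, so e^{tA} = P · e^{tJ} · P⁻¹, and e^{tJ} can be computed block-by-block.

A has Jordan form
J =
  [2, 1, 0]
  [0, 2, 0]
  [0, 0, 2]
(up to reordering of blocks).

Per-block formulas:
  For a 2×2 Jordan block J_2(2): exp(t · J_2(2)) = e^(2t)·(I + t·N), where N is the 2×2 nilpotent shift.
  For a 1×1 block at λ = 2: exp(t · [2]) = [e^(2t)].

After assembling e^{tJ} and conjugating by P, we get:

e^{tA} =
  [-t*exp(2*t) + exp(2*t), -2*t*exp(2*t), t*exp(2*t)]
  [t*exp(2*t), 2*t*exp(2*t) + exp(2*t), -t*exp(2*t)]
  [t*exp(2*t), 2*t*exp(2*t), -t*exp(2*t) + exp(2*t)]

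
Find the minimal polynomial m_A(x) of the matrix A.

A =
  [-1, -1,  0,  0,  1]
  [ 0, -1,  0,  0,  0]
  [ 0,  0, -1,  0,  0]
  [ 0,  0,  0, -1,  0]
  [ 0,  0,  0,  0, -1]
x^2 + 2*x + 1

The characteristic polynomial is χ_A(x) = (x + 1)^5, so the eigenvalues are known. The minimal polynomial is
  m_A(x) = Π_λ (x − λ)^{k_λ}
where k_λ is the size of the *largest* Jordan block for λ (equivalently, the smallest k with (A − λI)^k v = 0 for every generalised eigenvector v of λ).

  λ = -1: largest Jordan block has size 2, contributing (x + 1)^2

So m_A(x) = (x + 1)^2 = x^2 + 2*x + 1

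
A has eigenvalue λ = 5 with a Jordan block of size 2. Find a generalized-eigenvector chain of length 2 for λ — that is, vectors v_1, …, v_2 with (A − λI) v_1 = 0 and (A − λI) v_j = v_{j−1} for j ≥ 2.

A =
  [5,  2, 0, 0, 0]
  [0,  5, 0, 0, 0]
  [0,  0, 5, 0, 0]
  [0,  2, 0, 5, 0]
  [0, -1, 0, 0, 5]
A Jordan chain for λ = 5 of length 2:
v_1 = (2, 0, 0, 2, -1)ᵀ
v_2 = (0, 1, 0, 0, 0)ᵀ

Let N = A − (5)·I. We want v_2 with N^2 v_2 = 0 but N^1 v_2 ≠ 0; then v_{j-1} := N · v_j for j = 2, …, 2.

Pick v_2 = (0, 1, 0, 0, 0)ᵀ.
Then v_1 = N · v_2 = (2, 0, 0, 2, -1)ᵀ.

Sanity check: (A − (5)·I) v_1 = (0, 0, 0, 0, 0)ᵀ = 0. ✓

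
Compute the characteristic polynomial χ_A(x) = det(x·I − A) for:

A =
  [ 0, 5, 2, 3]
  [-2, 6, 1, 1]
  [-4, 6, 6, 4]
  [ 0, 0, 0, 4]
x^4 - 16*x^3 + 96*x^2 - 256*x + 256

Expanding det(x·I − A) (e.g. by cofactor expansion or by noting that A is similar to its Jordan form J, which has the same characteristic polynomial as A) gives
  χ_A(x) = x^4 - 16*x^3 + 96*x^2 - 256*x + 256
which factors as (x - 4)^4. The eigenvalues (with algebraic multiplicities) are λ = 4 with multiplicity 4.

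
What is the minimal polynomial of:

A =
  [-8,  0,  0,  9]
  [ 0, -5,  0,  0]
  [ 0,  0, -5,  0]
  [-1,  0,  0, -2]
x^2 + 10*x + 25

The characteristic polynomial is χ_A(x) = (x + 5)^4, so the eigenvalues are known. The minimal polynomial is
  m_A(x) = Π_λ (x − λ)^{k_λ}
where k_λ is the size of the *largest* Jordan block for λ (equivalently, the smallest k with (A − λI)^k v = 0 for every generalised eigenvector v of λ).

  λ = -5: largest Jordan block has size 2, contributing (x + 5)^2

So m_A(x) = (x + 5)^2 = x^2 + 10*x + 25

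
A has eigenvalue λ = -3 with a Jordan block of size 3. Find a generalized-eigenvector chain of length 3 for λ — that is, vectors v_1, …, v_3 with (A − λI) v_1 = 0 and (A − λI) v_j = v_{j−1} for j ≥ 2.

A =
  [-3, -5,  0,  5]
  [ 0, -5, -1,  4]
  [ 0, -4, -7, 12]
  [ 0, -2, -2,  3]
A Jordan chain for λ = -3 of length 3:
v_1 = (-5, -2, -4, -2)ᵀ
v_2 = (0, -1, -4, -2)ᵀ
v_3 = (0, 0, 1, 0)ᵀ

Let N = A − (-3)·I. We want v_3 with N^3 v_3 = 0 but N^2 v_3 ≠ 0; then v_{j-1} := N · v_j for j = 3, …, 2.

Pick v_3 = (0, 0, 1, 0)ᵀ.
Then v_2 = N · v_3 = (0, -1, -4, -2)ᵀ.
Then v_1 = N · v_2 = (-5, -2, -4, -2)ᵀ.

Sanity check: (A − (-3)·I) v_1 = (0, 0, 0, 0)ᵀ = 0. ✓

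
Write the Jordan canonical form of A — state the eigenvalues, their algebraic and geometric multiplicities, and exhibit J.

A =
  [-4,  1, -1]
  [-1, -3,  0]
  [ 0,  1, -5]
J_3(-4)

The characteristic polynomial is
  det(x·I − A) = x^3 + 12*x^2 + 48*x + 64 = (x + 4)^3

Eigenvalues and multiplicities (the geometric multiplicity of λ is n − rank(A − λI), which equals the number of Jordan blocks for λ):
  λ = -4: algebraic multiplicity = 3, geometric multiplicity = 1

Determining the block sizes for each eigenvalue:
  λ = -4: one block (gm = 1), so the single block has size am = 3 → block sizes [3]

Assembling the blocks gives a Jordan form
J =
  [-4,  1,  0]
  [ 0, -4,  1]
  [ 0,  0, -4]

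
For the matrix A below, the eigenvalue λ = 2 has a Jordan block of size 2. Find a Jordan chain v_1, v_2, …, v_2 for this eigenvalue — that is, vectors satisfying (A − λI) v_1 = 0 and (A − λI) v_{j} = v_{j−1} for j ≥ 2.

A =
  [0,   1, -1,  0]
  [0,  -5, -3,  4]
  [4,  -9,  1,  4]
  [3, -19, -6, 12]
A Jordan chain for λ = 2 of length 2:
v_1 = (-2, 0, 4, 3)ᵀ
v_2 = (1, 0, 0, 0)ᵀ

Let N = A − (2)·I. We want v_2 with N^2 v_2 = 0 but N^1 v_2 ≠ 0; then v_{j-1} := N · v_j for j = 2, …, 2.

Pick v_2 = (1, 0, 0, 0)ᵀ.
Then v_1 = N · v_2 = (-2, 0, 4, 3)ᵀ.

Sanity check: (A − (2)·I) v_1 = (0, 0, 0, 0)ᵀ = 0. ✓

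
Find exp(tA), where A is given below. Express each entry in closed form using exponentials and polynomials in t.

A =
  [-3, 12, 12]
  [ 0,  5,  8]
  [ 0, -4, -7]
e^{tA} =
  [exp(-3*t), 3*exp(t) - 3*exp(-3*t), 3*exp(t) - 3*exp(-3*t)]
  [0, 2*exp(t) - exp(-3*t), 2*exp(t) - 2*exp(-3*t)]
  [0, -exp(t) + exp(-3*t), -exp(t) + 2*exp(-3*t)]

Strategy: write A = P · J · P⁻¹ where J is a Jordan canonical form, so e^{tA} = P · e^{tJ} · P⁻¹, and e^{tJ} can be computed block-by-block.

A has Jordan form
J =
  [-3,  0, 0]
  [ 0, -3, 0]
  [ 0,  0, 1]
(up to reordering of blocks).

Per-block formulas:
  For a 1×1 block at λ = 1: exp(t · [1]) = [e^(1t)].
  For a 1×1 block at λ = -3: exp(t · [-3]) = [e^(-3t)].

After assembling e^{tJ} and conjugating by P, we get:

e^{tA} =
  [exp(-3*t), 3*exp(t) - 3*exp(-3*t), 3*exp(t) - 3*exp(-3*t)]
  [0, 2*exp(t) - exp(-3*t), 2*exp(t) - 2*exp(-3*t)]
  [0, -exp(t) + exp(-3*t), -exp(t) + 2*exp(-3*t)]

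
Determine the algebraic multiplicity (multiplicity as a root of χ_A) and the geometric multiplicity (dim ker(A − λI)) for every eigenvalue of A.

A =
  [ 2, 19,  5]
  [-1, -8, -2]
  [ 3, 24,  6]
λ = 0: alg = 3, geom = 1

Step 1 — factor the characteristic polynomial to read off the algebraic multiplicities:
  χ_A(x) = x^3

Step 2 — compute geometric multiplicities via the rank-nullity identity g(λ) = n − rank(A − λI):
  rank(A − (0)·I) = 2, so dim ker(A − (0)·I) = n − 2 = 1

Summary:
  λ = 0: algebraic multiplicity = 3, geometric multiplicity = 1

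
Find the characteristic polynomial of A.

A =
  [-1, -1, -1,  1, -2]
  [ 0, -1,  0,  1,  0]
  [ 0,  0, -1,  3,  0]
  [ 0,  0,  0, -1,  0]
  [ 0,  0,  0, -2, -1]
x^5 + 5*x^4 + 10*x^3 + 10*x^2 + 5*x + 1

Expanding det(x·I − A) (e.g. by cofactor expansion or by noting that A is similar to its Jordan form J, which has the same characteristic polynomial as A) gives
  χ_A(x) = x^5 + 5*x^4 + 10*x^3 + 10*x^2 + 5*x + 1
which factors as (x + 1)^5. The eigenvalues (with algebraic multiplicities) are λ = -1 with multiplicity 5.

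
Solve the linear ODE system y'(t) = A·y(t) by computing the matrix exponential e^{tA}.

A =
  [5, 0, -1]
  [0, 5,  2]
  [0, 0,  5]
e^{tA} =
  [exp(5*t), 0, -t*exp(5*t)]
  [0, exp(5*t), 2*t*exp(5*t)]
  [0, 0, exp(5*t)]

Strategy: write A = P · J · P⁻¹ where J is a Jordan canonical form, so e^{tA} = P · e^{tJ} · P⁻¹, and e^{tJ} can be computed block-by-block.

A has Jordan form
J =
  [5, 1, 0]
  [0, 5, 0]
  [0, 0, 5]
(up to reordering of blocks).

Per-block formulas:
  For a 1×1 block at λ = 5: exp(t · [5]) = [e^(5t)].
  For a 2×2 Jordan block J_2(5): exp(t · J_2(5)) = e^(5t)·(I + t·N), where N is the 2×2 nilpotent shift.

After assembling e^{tJ} and conjugating by P, we get:

e^{tA} =
  [exp(5*t), 0, -t*exp(5*t)]
  [0, exp(5*t), 2*t*exp(5*t)]
  [0, 0, exp(5*t)]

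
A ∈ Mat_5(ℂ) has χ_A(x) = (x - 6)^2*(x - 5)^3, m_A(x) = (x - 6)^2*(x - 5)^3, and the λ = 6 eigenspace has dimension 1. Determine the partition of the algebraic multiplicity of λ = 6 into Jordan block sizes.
Block sizes for λ = 6: [2]

Step 1 — from the characteristic polynomial, algebraic multiplicity of λ = 6 is 2. From dim ker(A − (6)·I) = 1, there are exactly 1 Jordan blocks for λ = 6.
Step 2 — from the minimal polynomial, the factor (x − 6)^2 tells us the largest block for λ = 6 has size 2.
Step 3 — with total size 2, 1 blocks, and largest block 2, the block sizes (in nonincreasing order) are [2].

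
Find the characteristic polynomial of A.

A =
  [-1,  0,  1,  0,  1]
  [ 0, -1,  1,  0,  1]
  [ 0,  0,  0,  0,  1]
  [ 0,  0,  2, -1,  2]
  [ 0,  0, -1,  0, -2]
x^5 + 5*x^4 + 10*x^3 + 10*x^2 + 5*x + 1

Expanding det(x·I − A) (e.g. by cofactor expansion or by noting that A is similar to its Jordan form J, which has the same characteristic polynomial as A) gives
  χ_A(x) = x^5 + 5*x^4 + 10*x^3 + 10*x^2 + 5*x + 1
which factors as (x + 1)^5. The eigenvalues (with algebraic multiplicities) are λ = -1 with multiplicity 5.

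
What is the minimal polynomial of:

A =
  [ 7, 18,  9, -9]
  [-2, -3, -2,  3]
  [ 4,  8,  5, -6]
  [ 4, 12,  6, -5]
x^2 - 2*x + 1

The characteristic polynomial is χ_A(x) = (x - 1)^4, so the eigenvalues are known. The minimal polynomial is
  m_A(x) = Π_λ (x − λ)^{k_λ}
where k_λ is the size of the *largest* Jordan block for λ (equivalently, the smallest k with (A − λI)^k v = 0 for every generalised eigenvector v of λ).

  λ = 1: largest Jordan block has size 2, contributing (x − 1)^2

So m_A(x) = (x - 1)^2 = x^2 - 2*x + 1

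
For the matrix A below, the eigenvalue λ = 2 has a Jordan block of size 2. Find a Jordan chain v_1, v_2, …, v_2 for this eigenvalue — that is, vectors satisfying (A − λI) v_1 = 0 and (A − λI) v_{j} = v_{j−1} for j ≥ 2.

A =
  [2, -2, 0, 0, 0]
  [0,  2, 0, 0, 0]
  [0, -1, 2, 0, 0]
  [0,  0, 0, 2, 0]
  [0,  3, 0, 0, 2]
A Jordan chain for λ = 2 of length 2:
v_1 = (-2, 0, -1, 0, 3)ᵀ
v_2 = (0, 1, 0, 0, 0)ᵀ

Let N = A − (2)·I. We want v_2 with N^2 v_2 = 0 but N^1 v_2 ≠ 0; then v_{j-1} := N · v_j for j = 2, …, 2.

Pick v_2 = (0, 1, 0, 0, 0)ᵀ.
Then v_1 = N · v_2 = (-2, 0, -1, 0, 3)ᵀ.

Sanity check: (A − (2)·I) v_1 = (0, 0, 0, 0, 0)ᵀ = 0. ✓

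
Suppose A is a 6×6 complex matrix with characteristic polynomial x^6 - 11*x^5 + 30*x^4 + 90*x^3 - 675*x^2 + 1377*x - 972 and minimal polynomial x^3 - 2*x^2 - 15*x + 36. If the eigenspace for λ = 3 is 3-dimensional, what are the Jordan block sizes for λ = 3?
Block sizes for λ = 3: [2, 2, 1]

Step 1 — from the characteristic polynomial, algebraic multiplicity of λ = 3 is 5. From dim ker(A − (3)·I) = 3, there are exactly 3 Jordan blocks for λ = 3.
Step 2 — from the minimal polynomial, the factor (x − 3)^2 tells us the largest block for λ = 3 has size 2.
Step 3 — with total size 5, 3 blocks, and largest block 2, the block sizes (in nonincreasing order) are [2, 2, 1].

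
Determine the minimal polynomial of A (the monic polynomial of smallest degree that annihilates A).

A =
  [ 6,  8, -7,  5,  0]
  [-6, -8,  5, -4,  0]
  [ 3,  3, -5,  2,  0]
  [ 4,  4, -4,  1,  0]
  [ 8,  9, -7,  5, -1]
x^4 + 6*x^3 + 13*x^2 + 12*x + 4

The characteristic polynomial is χ_A(x) = (x + 1)^3*(x + 2)^2, so the eigenvalues are known. The minimal polynomial is
  m_A(x) = Π_λ (x − λ)^{k_λ}
where k_λ is the size of the *largest* Jordan block for λ (equivalently, the smallest k with (A − λI)^k v = 0 for every generalised eigenvector v of λ).

  λ = -2: largest Jordan block has size 2, contributing (x + 2)^2
  λ = -1: largest Jordan block has size 2, contributing (x + 1)^2

So m_A(x) = (x + 1)^2*(x + 2)^2 = x^4 + 6*x^3 + 13*x^2 + 12*x + 4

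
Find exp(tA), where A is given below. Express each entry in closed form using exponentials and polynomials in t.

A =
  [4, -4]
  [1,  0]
e^{tA} =
  [2*t*exp(2*t) + exp(2*t), -4*t*exp(2*t)]
  [t*exp(2*t), -2*t*exp(2*t) + exp(2*t)]

Strategy: write A = P · J · P⁻¹ where J is a Jordan canonical form, so e^{tA} = P · e^{tJ} · P⁻¹, and e^{tJ} can be computed block-by-block.

A has Jordan form
J =
  [2, 1]
  [0, 2]
(up to reordering of blocks).

Per-block formulas:
  For a 2×2 Jordan block J_2(2): exp(t · J_2(2)) = e^(2t)·(I + t·N), where N is the 2×2 nilpotent shift.

After assembling e^{tJ} and conjugating by P, we get:

e^{tA} =
  [2*t*exp(2*t) + exp(2*t), -4*t*exp(2*t)]
  [t*exp(2*t), -2*t*exp(2*t) + exp(2*t)]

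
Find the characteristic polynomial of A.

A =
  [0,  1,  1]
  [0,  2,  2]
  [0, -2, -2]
x^3

Expanding det(x·I − A) (e.g. by cofactor expansion or by noting that A is similar to its Jordan form J, which has the same characteristic polynomial as A) gives
  χ_A(x) = x^3
which factors as x^3. The eigenvalues (with algebraic multiplicities) are λ = 0 with multiplicity 3.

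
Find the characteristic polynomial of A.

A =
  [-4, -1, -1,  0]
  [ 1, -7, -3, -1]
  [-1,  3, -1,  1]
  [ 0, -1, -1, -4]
x^4 + 16*x^3 + 96*x^2 + 256*x + 256

Expanding det(x·I − A) (e.g. by cofactor expansion or by noting that A is similar to its Jordan form J, which has the same characteristic polynomial as A) gives
  χ_A(x) = x^4 + 16*x^3 + 96*x^2 + 256*x + 256
which factors as (x + 4)^4. The eigenvalues (with algebraic multiplicities) are λ = -4 with multiplicity 4.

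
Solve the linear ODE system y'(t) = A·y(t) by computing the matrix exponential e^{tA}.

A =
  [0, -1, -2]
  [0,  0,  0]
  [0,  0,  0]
e^{tA} =
  [1, -t, -2*t]
  [0, 1, 0]
  [0, 0, 1]

Strategy: write A = P · J · P⁻¹ where J is a Jordan canonical form, so e^{tA} = P · e^{tJ} · P⁻¹, and e^{tJ} can be computed block-by-block.

A has Jordan form
J =
  [0, 1, 0]
  [0, 0, 0]
  [0, 0, 0]
(up to reordering of blocks).

Per-block formulas:
  For a 1×1 block at λ = 0: exp(t · [0]) = [e^(0t)].
  For a 2×2 Jordan block J_2(0): exp(t · J_2(0)) = e^(0t)·(I + t·N), where N is the 2×2 nilpotent shift.

After assembling e^{tJ} and conjugating by P, we get:

e^{tA} =
  [1, -t, -2*t]
  [0, 1, 0]
  [0, 0, 1]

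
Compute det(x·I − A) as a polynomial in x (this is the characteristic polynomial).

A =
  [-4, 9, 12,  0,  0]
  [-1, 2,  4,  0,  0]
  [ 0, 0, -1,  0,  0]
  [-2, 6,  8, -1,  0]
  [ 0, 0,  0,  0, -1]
x^5 + 5*x^4 + 10*x^3 + 10*x^2 + 5*x + 1

Expanding det(x·I − A) (e.g. by cofactor expansion or by noting that A is similar to its Jordan form J, which has the same characteristic polynomial as A) gives
  χ_A(x) = x^5 + 5*x^4 + 10*x^3 + 10*x^2 + 5*x + 1
which factors as (x + 1)^5. The eigenvalues (with algebraic multiplicities) are λ = -1 with multiplicity 5.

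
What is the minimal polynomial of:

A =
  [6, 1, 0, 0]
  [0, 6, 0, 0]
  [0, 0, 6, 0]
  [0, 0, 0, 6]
x^2 - 12*x + 36

The characteristic polynomial is χ_A(x) = (x - 6)^4, so the eigenvalues are known. The minimal polynomial is
  m_A(x) = Π_λ (x − λ)^{k_λ}
where k_λ is the size of the *largest* Jordan block for λ (equivalently, the smallest k with (A − λI)^k v = 0 for every generalised eigenvector v of λ).

  λ = 6: largest Jordan block has size 2, contributing (x − 6)^2

So m_A(x) = (x - 6)^2 = x^2 - 12*x + 36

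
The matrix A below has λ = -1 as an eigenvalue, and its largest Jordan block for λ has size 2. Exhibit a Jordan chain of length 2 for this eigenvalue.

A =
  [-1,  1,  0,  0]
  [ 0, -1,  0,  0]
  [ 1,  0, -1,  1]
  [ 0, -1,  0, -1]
A Jordan chain for λ = -1 of length 2:
v_1 = (0, 0, 1, 0)ᵀ
v_2 = (1, 0, 0, 0)ᵀ

Let N = A − (-1)·I. We want v_2 with N^2 v_2 = 0 but N^1 v_2 ≠ 0; then v_{j-1} := N · v_j for j = 2, …, 2.

Pick v_2 = (1, 0, 0, 0)ᵀ.
Then v_1 = N · v_2 = (0, 0, 1, 0)ᵀ.

Sanity check: (A − (-1)·I) v_1 = (0, 0, 0, 0)ᵀ = 0. ✓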